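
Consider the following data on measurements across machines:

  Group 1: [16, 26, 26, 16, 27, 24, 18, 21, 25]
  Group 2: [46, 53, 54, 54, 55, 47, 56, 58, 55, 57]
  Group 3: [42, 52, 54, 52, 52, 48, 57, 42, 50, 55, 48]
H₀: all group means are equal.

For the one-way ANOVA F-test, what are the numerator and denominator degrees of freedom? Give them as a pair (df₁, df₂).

k = 3 groups, N = 30 total
df = (k−1, N−k) = (3−1, 30−3) = (2, 27)

degrees of freedom = [2, 27]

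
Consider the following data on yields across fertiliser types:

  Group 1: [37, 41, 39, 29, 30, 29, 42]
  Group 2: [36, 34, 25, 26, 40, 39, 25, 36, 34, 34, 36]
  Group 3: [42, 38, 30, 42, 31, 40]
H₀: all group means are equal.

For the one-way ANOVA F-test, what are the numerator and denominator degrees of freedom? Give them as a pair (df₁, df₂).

degrees of freedom = [2, 21]

k = 3 groups, N = 24 total
df = (k−1, N−k) = (3−1, 24−3) = (2, 21)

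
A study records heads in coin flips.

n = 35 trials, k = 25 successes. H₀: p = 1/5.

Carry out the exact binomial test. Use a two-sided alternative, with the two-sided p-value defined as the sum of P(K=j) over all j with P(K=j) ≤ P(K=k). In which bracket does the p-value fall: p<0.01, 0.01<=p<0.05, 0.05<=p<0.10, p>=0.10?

p-value bracket: p<0.01

Exact binomial: n=35, k=25, p₀=1/5=0.2000
P(X=j) = C(n,j)·p₀^j·(1−p₀)^(n−j); p = Σ P(X=j) over j with P(X=j) ≤ P(X=25)
p-value (two-sided) = 0.00000
→ bracket: p<0.01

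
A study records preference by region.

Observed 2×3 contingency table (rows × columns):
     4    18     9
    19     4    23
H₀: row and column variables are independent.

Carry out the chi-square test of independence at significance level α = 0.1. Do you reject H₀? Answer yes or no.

Row totals [31, 46], col totals [23, 22, 32], n=77
χ² = (4−9.26)²/9.26 + (18−8.86)²/8.86 + (9−12.88)²/12.88 + (19−13.74)²/13.74 + (4−13.14)²/13.14 + (23−19.12)²/19.12 = 22.7583
df = 2
p-value (upper-tail) = 0.00001
At α=0.1: p < α → reject H₀

reject H₀: yes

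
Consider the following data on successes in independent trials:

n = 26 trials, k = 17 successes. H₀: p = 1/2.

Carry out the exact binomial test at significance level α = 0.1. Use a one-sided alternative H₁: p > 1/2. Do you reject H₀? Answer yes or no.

Exact binomial: n=26, k=17, p₀=1/2=0.5000
P(X≥17) from Σ C(n,i)·p₀^i·(1−p₀)^(n−i)
p-value (one-sided, H₁ greater) = 0.08432
At α=0.1: p < α → reject H₀

reject H₀: yes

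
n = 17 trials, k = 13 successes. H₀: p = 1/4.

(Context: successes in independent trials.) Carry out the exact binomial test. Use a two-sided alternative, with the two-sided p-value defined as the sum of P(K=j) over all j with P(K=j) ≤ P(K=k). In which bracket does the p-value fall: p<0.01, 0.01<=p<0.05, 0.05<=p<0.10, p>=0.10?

p-value bracket: p<0.01

Exact binomial: n=17, k=13, p₀=1/4=0.2500
P(X=j) = C(n,j)·p₀^j·(1−p₀)^(n−j); p = Σ P(X=j) over j with P(X=j) ≤ P(X=13)
p-value (two-sided) = 0.00001
→ bracket: p<0.01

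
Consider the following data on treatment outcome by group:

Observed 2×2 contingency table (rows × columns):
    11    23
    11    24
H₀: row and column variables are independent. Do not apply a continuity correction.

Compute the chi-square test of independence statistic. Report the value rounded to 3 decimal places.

test statistic = 0.007

Row totals [34, 35], col totals [22, 47], n=69
χ² = (11−10.84)²/10.84 + (23−23.16)²/23.16 + (11−11.16)²/11.16 + (24−23.84)²/23.84 = 0.0068
df = 1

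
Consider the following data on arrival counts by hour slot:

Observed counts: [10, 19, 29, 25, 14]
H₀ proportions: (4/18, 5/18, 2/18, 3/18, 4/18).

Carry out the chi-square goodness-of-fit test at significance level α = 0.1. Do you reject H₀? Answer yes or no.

n = 97; E_i = n·p_i = [21.56, 26.94, 10.78, 16.17, 21.56]
χ² = (10−21.56)²/21.56 + (19−26.94)²/26.94 + (29−10.78)²/10.78 + (25−16.17)²/16.17 + (14−21.56)²/21.56 = 46.8206
df = 4
p-value (upper-tail) = 0.00000
At α=0.1: p < α → reject H₀

reject H₀: yes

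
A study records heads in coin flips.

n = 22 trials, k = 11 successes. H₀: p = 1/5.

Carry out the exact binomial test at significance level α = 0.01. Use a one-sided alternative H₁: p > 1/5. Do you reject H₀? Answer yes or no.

Exact binomial: n=22, k=11, p₀=1/5=0.2000
P(X≥11) from Σ C(n,i)·p₀^i·(1−p₀)^(n−i)
p-value (one-sided, H₁ greater) = 0.00159
At α=0.01: p < α → reject H₀

reject H₀: yes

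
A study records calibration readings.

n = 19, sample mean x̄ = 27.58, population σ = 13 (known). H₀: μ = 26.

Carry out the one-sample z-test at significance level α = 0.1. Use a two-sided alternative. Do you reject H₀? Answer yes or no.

SE = σ/√n = 13/√19 = 2.9824
z = (x̄−μ₀)/SE = (27.58−26)/2.9824 = 0.5298
p-value (two-sided) = 0.59627
At α=0.1: p ≥ α → fail to reject H₀

reject H₀: no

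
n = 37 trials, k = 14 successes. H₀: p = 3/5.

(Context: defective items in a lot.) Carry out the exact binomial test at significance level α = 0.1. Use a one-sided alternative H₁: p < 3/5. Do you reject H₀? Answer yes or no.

reject H₀: yes

Exact binomial: n=37, k=14, p₀=3/5=0.6000
P(X≤14) from Σ C(n,i)·p₀^i·(1−p₀)^(n−i)
p-value (one-sided, H₁ less) = 0.00532
At α=0.1: p < α → reject H₀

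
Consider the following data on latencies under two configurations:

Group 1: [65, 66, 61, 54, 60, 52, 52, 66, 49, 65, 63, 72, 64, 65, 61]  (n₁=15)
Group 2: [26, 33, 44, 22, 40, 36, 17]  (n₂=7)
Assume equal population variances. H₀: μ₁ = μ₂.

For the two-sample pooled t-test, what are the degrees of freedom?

df = n₁ + n₂ − 2 = 15 + 7 − 2 = 20

degrees of freedom = 20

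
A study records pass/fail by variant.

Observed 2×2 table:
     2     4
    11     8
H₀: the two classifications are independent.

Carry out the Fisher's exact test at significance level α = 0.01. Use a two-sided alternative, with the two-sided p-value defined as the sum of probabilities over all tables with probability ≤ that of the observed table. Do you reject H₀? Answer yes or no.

Margins: r₁=6, r₂=19, c₁=13, c₂=12, n=25
p_obs = C(6,2)·C(19,11)/C(25,13); sum pmf over tables with pmf ≤ p_obs
p-value (two-sided) = 0.37826
At α=0.01: p ≥ α → fail to reject H₀

reject H₀: no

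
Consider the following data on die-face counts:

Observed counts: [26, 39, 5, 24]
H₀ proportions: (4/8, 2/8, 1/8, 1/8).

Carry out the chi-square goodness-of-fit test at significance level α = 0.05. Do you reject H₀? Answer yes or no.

reject H₀: yes

n = 94; E_i = n·p_i = [47.00, 23.50, 11.75, 11.75]
χ² = (26−47.00)²/47.00 + (39−23.50)²/23.50 + (5−11.75)²/11.75 + (24−11.75)²/11.75 = 36.2553
df = 3
p-value (upper-tail) = 0.00000
At α=0.05: p < α → reject H₀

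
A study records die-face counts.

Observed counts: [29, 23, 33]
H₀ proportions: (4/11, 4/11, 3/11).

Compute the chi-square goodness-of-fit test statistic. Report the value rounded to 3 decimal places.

test statistic = 6.300

n = 85; E_i = n·p_i = [30.91, 30.91, 23.18]
χ² = (29−30.91)²/30.91 + (23−30.91)²/30.91 + (33−23.18)²/23.18 = 6.3000
df = 2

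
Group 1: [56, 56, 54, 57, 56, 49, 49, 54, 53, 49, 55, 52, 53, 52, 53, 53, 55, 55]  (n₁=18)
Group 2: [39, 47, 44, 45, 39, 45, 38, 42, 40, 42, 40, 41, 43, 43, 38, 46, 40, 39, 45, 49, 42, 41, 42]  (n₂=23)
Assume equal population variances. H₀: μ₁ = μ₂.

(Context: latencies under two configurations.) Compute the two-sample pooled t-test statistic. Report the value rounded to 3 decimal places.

test statistic = 12.858

x̄₁=53.389, s₁=2.477, n₁=18
x̄₂=42.174, s₂=2.980, n₂=23
s_p² = [17·2.477² + 22·2.980²]/39 = 7.6816
SE = √(s_p²·(1/18+1/23)) = 0.8722
t = (53.389−42.174)/0.8722 = 12.8582
df = 39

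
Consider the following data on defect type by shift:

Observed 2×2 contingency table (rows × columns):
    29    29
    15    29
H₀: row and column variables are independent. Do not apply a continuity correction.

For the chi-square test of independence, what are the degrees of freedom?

degrees of freedom = 1

df = (r−1)(c−1) = (2−1)·(2−1) = 1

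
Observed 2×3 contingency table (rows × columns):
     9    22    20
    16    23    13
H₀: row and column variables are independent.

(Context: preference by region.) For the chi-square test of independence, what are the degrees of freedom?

degrees of freedom = 2

df = (r−1)(c−1) = (2−1)·(3−1) = 2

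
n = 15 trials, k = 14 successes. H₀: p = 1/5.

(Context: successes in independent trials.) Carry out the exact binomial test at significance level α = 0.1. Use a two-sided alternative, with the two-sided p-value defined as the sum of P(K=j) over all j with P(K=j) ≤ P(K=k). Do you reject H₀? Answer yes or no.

Exact binomial: n=15, k=14, p₀=1/5=0.2000
P(X=j) = C(n,j)·p₀^j·(1−p₀)^(n−j); p = Σ P(X=j) over j with P(X=j) ≤ P(X=14)
p-value (two-sided) = 0.00000
At α=0.1: p < α → reject H₀

reject H₀: yes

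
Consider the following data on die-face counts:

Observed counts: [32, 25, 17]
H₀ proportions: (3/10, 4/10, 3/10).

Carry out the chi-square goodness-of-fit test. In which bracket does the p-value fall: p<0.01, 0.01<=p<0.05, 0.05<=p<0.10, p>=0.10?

n = 74; E_i = n·p_i = [22.20, 29.60, 22.20]
χ² = (32−22.20)²/22.20 + (25−29.60)²/29.60 + (17−22.20)²/22.20 = 6.2590
df = 2
p-value (upper-tail) = 0.04374
→ bracket: 0.01<=p<0.05

p-value bracket: 0.01<=p<0.05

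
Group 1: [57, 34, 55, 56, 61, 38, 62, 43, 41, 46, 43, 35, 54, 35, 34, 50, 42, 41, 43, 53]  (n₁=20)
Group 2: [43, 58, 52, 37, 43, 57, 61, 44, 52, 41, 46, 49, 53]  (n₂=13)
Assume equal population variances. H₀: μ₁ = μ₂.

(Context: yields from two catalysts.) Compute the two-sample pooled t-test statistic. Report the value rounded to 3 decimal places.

test statistic = -0.917

x̄₁=46.150, s₁=9.172, n₁=20
x̄₂=48.923, s₂=7.285, n₂=13
s_p² = [19·9.172² + 12·7.285²]/31 = 72.1120
SE = √(s_p²·(1/20+1/13)) = 3.0253
t = (46.150−48.923)/3.0253 = -0.9166
df = 31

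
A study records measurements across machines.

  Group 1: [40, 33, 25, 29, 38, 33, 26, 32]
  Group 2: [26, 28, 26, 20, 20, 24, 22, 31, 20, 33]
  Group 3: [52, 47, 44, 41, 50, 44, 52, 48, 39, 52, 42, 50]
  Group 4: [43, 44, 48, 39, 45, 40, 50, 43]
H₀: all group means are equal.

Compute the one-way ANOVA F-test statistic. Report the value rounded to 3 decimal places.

Group means [32.00, 25.00, 46.75, 44.00], grand mean 37.342
SSB = Σnᵢ(x̄ᵢ−x̄)² = 3168.303; SSW = ΣΣ(x−x̄ᵢ)² = 724.250
MSB = 3168.303/3 = 1056.1009; MSW = 724.250/34 = 21.3015
F = MSB/MSW = 49.5788
df = (3, 34)

test statistic = 49.579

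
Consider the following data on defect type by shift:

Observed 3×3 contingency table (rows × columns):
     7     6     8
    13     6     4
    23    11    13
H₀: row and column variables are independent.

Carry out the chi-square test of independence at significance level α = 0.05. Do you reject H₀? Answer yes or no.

Row totals [21, 23, 47], col totals [43, 23, 25], n=91
χ² = (7−9.92)²/9.92 + (6−5.31)²/5.31 + (8−5.77)²/5.77 + (13−10.87)²/10.87 + (6−5.81)²/5.81 + (4−6.32)²/6.32 + (23−22.21)²/22.21 + (11−11.88)²/11.88 + (13−12.91)²/12.91 = 3.1828
df = 4
p-value (upper-tail) = 0.52771
At α=0.05: p ≥ α → fail to reject H₀

reject H₀: no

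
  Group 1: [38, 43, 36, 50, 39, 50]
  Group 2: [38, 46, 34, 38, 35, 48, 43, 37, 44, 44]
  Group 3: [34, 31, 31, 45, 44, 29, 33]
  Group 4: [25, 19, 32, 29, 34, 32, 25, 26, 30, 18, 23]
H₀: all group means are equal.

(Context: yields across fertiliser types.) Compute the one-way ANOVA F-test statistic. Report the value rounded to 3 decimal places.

test statistic = 15.422

Group means [42.67, 40.70, 35.29, 26.64], grand mean 35.382
SSB = Σnᵢ(x̄ᵢ−x̄)² = 1442.622; SSW = ΣΣ(x−x̄ᵢ)² = 935.407
MSB = 1442.622/3 = 480.8740; MSW = 935.407/30 = 31.1802
F = MSB/MSW = 15.4224
df = (3, 30)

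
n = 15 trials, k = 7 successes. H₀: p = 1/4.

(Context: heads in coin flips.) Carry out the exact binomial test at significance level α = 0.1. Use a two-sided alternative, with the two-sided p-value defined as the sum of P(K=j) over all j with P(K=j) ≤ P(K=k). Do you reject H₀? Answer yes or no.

Exact binomial: n=15, k=7, p₀=1/4=0.2500
P(X=j) = C(n,j)·p₀^j·(1−p₀)^(n−j); p = Σ P(X=j) over j with P(X=j) ≤ P(X=7)
p-value (two-sided) = 0.06998
At α=0.1: p < α → reject H₀

reject H₀: yes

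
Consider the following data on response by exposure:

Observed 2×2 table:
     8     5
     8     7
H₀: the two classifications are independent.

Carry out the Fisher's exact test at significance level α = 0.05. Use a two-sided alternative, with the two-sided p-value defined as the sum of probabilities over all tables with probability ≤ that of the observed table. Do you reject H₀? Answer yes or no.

Margins: r₁=13, r₂=15, c₁=16, c₂=12, n=28
p_obs = C(13,8)·C(15,8)/C(28,16); sum pmf over tables with pmf ≤ p_obs
p-value (two-sided) = 0.71768
At α=0.05: p ≥ α → fail to reject H₀

reject H₀: no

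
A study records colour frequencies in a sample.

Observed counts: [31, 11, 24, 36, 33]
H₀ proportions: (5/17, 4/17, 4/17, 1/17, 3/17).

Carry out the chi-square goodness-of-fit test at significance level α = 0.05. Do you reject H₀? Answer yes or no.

n = 135; E_i = n·p_i = [39.71, 31.76, 31.76, 7.94, 23.82]
χ² = (31−39.71)²/39.71 + (11−31.76)²/31.76 + (24−31.76)²/31.76 + (36−7.94)²/7.94 + (33−23.82)²/23.82 = 120.0567
df = 4
p-value (upper-tail) = 0.00000
At α=0.05: p < α → reject H₀

reject H₀: yes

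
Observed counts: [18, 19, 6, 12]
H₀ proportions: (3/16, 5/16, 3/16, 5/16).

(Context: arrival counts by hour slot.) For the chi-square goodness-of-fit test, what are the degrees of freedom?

degrees of freedom = 3

df = k − 1 = 4 − 1 = 3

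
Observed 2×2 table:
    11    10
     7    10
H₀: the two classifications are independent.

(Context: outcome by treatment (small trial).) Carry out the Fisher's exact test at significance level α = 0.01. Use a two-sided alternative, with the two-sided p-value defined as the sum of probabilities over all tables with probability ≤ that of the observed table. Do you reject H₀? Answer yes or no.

Margins: r₁=21, r₂=17, c₁=18, c₂=20, n=38
p_obs = C(21,11)·C(17,7)/C(38,18); sum pmf over tables with pmf ≤ p_obs
p-value (two-sided) = 0.53184
At α=0.01: p ≥ α → fail to reject H₀

reject H₀: no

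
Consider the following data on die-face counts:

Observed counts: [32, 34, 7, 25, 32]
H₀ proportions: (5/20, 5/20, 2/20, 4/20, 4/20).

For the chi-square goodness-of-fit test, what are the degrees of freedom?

df = k − 1 = 5 − 1 = 4

degrees of freedom = 4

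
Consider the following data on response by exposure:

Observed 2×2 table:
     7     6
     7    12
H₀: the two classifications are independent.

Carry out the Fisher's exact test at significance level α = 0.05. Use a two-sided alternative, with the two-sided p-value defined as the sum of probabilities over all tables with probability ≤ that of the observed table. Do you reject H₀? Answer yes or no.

reject H₀: no

Margins: r₁=13, r₂=19, c₁=14, c₂=18, n=32
p_obs = C(13,7)·C(19,7)/C(32,14); sum pmf over tables with pmf ≤ p_obs
p-value (two-sided) = 0.47270
At α=0.05: p ≥ α → fail to reject H₀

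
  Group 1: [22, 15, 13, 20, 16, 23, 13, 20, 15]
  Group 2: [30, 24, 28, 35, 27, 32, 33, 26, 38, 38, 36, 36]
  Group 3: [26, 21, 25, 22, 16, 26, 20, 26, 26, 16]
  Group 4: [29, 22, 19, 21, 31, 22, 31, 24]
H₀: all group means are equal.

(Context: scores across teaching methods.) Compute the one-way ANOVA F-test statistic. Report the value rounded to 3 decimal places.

test statistic = 19.635

Group means [17.44, 31.92, 22.40, 24.88], grand mean 24.692
SSB = Σnᵢ(x̄ᵢ−x̄)² = 1151.894; SSW = ΣΣ(x−x̄ᵢ)² = 684.414
MSB = 1151.894/3 = 383.9646; MSW = 684.414/35 = 19.5547
F = MSB/MSW = 19.6354
df = (3, 35)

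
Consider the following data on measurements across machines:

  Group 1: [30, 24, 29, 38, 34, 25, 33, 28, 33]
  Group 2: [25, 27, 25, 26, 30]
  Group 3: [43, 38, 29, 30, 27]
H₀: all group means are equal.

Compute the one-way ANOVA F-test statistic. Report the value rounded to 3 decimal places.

test statistic = 2.557

Group means [30.44, 26.60, 33.40], grand mean 30.211
SSB = Σnᵢ(x̄ᵢ−x̄)² = 116.536; SSW = ΣΣ(x−x̄ᵢ)² = 364.622
MSB = 116.536/2 = 58.2678; MSW = 364.622/16 = 22.7889
F = MSB/MSW = 2.5569
df = (2, 16)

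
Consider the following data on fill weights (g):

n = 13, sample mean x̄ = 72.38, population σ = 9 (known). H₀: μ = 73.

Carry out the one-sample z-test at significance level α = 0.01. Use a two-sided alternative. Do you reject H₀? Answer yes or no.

SE = σ/√n = 9/√13 = 2.4962
z = (x̄−μ₀)/SE = (72.38−73)/2.4962 = -0.2484
p-value (two-sided) = 0.80384
At α=0.01: p ≥ α → fail to reject H₀

reject H₀: no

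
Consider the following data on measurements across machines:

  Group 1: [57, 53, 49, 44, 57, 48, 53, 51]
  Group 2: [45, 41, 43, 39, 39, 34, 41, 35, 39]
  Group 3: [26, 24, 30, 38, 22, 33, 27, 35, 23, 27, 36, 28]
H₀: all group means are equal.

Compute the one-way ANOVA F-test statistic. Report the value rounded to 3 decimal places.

Group means [51.50, 39.56, 29.08], grand mean 38.517
SSB = Σnᵢ(x̄ᵢ−x̄)² = 2426.102; SSW = ΣΣ(x−x̄ᵢ)² = 549.139
MSB = 2426.102/2 = 1213.0512; MSW = 549.139/26 = 21.1207
F = MSB/MSW = 57.4342
df = (2, 26)

test statistic = 57.434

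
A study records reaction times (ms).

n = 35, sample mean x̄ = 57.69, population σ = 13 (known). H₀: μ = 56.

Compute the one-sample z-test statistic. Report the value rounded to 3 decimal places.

SE = σ/√n = 13/√35 = 2.1974
z = (x̄−μ₀)/SE = (57.69−56)/2.1974 = 0.7691

test statistic = 0.769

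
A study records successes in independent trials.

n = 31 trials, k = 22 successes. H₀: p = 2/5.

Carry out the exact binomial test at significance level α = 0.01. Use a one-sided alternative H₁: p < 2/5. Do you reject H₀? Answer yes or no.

Exact binomial: n=31, k=22, p₀=2/5=0.4000
P(X≤22) from Σ C(n,i)·p₀^i·(1−p₀)^(n−i)
p-value (one-sided, H₁ less) = 0.99988
At α=0.01: p ≥ α → fail to reject H₀

reject H₀: no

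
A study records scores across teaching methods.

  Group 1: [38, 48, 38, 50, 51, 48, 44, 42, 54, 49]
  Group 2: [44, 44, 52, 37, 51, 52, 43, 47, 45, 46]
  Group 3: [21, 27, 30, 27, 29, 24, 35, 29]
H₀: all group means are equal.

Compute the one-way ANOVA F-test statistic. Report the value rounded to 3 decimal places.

Group means [46.20, 46.10, 27.75], grand mean 40.893
SSB = Σnᵢ(x̄ᵢ−x̄)² = 1934.679; SSW = ΣΣ(x−x̄ᵢ)² = 588.000
MSB = 1934.679/2 = 967.3393; MSW = 588.000/25 = 23.5200
F = MSB/MSW = 41.1284
df = (2, 25)

test statistic = 41.128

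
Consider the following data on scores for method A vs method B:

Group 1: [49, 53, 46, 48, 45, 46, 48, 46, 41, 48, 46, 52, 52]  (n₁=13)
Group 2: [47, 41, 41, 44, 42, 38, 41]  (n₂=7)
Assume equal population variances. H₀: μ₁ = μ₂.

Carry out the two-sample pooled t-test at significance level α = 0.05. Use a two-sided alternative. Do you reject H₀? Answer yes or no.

x̄₁=47.692, s₁=3.301, n₁=13
x̄₂=42.000, s₂=2.828, n₂=7
s_p² = [12·3.301² + 6·2.828²]/18 = 9.9316
SE = √(s_p²·(1/13+1/7)) = 1.4774
t = (47.692−42.000)/1.4774 = 3.8529
df = 18
p-value (two-sided) = 0.00117
At α=0.05: p < α → reject H₀

reject H₀: yes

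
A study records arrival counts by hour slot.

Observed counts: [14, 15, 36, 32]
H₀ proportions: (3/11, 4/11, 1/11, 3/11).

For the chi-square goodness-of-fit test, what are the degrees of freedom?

degrees of freedom = 3

df = k − 1 = 4 − 1 = 3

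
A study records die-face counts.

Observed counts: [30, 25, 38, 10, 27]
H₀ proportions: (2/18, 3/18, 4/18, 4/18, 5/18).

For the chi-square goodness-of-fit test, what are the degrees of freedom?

df = k − 1 = 5 − 1 = 4

degrees of freedom = 4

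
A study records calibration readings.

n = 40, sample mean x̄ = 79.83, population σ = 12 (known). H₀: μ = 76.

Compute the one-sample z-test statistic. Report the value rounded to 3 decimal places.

test statistic = 2.019

SE = σ/√n = 12/√40 = 1.8974
z = (x̄−μ₀)/SE = (79.83−76)/1.8974 = 2.0186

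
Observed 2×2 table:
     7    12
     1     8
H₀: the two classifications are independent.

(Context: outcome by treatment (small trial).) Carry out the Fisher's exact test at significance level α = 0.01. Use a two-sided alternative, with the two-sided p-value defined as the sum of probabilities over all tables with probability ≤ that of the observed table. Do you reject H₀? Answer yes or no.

reject H₀: no

Margins: r₁=19, r₂=9, c₁=8, c₂=20, n=28
p_obs = C(19,7)·C(9,1)/C(28,8); sum pmf over tables with pmf ≤ p_obs
p-value (two-sided) = 0.21435
At α=0.01: p ≥ α → fail to reject H₀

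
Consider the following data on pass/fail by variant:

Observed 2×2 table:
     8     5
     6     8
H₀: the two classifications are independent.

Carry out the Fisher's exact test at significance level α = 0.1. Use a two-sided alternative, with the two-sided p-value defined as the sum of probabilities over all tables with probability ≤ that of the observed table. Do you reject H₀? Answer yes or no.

reject H₀: no

Margins: r₁=13, r₂=14, c₁=14, c₂=13, n=27
p_obs = C(13,8)·C(14,6)/C(27,14); sum pmf over tables with pmf ≤ p_obs
p-value (two-sided) = 0.44948
At α=0.1: p ≥ α → fail to reject H₀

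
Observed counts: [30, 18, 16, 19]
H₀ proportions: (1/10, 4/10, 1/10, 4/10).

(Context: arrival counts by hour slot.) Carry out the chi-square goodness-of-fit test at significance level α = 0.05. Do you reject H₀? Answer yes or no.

reject H₀: yes

n = 83; E_i = n·p_i = [8.30, 33.20, 8.30, 33.20]
χ² = (30−8.30)²/8.30 + (18−33.20)²/33.20 + (16−8.30)²/8.30 + (19−33.20)²/33.20 = 76.9096
df = 3
p-value (upper-tail) = 0.00000
At α=0.05: p < α → reject H₀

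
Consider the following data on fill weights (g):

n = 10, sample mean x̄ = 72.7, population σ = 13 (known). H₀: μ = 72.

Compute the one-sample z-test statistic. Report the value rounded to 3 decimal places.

test statistic = 0.170

SE = σ/√n = 13/√10 = 4.1110
z = (x̄−μ₀)/SE = (72.7−72)/4.1110 = 0.1703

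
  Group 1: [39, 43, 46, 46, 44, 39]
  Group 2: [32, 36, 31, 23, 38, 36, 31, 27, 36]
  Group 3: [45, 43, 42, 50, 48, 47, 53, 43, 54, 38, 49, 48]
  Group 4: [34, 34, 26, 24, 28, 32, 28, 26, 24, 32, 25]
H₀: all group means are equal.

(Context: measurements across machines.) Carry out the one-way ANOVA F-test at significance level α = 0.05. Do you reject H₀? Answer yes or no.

reject H₀: yes

Group means [42.83, 32.22, 46.67, 28.45], grand mean 37.368
SSB = Σnᵢ(x̄ᵢ−x̄)² = 2329.059; SSW = ΣΣ(x−x̄ᵢ)² = 633.783
MSB = 2329.059/3 = 776.3531; MSW = 633.783/34 = 18.6407
F = MSB/MSW = 41.6483
df = (3, 34)
p-value (upper-tail) = 0.00000
At α=0.05: p < α → reject H₀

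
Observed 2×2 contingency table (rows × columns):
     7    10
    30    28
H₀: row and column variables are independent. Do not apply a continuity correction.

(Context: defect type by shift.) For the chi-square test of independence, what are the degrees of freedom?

df = (r−1)(c−1) = (2−1)·(2−1) = 1

degrees of freedom = 1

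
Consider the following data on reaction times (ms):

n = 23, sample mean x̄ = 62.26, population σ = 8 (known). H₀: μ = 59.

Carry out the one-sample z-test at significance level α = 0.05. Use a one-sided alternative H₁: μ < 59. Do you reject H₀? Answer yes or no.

reject H₀: no

SE = σ/√n = 8/√23 = 1.6681
z = (x̄−μ₀)/SE = (62.26−59)/1.6681 = 1.9543
p-value (one-sided, H₁ less) = 0.97467
At α=0.05: p ≥ α → fail to reject H₀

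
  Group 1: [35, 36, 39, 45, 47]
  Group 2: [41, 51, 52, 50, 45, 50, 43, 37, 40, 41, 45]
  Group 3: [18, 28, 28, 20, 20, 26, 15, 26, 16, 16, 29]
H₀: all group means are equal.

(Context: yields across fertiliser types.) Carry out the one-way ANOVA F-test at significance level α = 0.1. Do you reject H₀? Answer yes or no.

reject H₀: yes

Group means [40.40, 45.00, 22.00], grand mean 34.778
SSB = Σnᵢ(x̄ᵢ−x̄)² = 3103.467; SSW = ΣΣ(x−x̄ᵢ)² = 673.200
MSB = 3103.467/2 = 1551.7333; MSW = 673.200/24 = 28.0500
F = MSB/MSW = 55.3203
df = (2, 24)
p-value (upper-tail) = 0.00000
At α=0.1: p < α → reject H₀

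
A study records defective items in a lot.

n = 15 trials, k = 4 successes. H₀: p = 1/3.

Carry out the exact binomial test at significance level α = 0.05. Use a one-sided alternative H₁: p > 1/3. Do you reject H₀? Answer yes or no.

Exact binomial: n=15, k=4, p₀=1/3=0.3333
P(X≥4) from Σ C(n,i)·p₀^i·(1−p₀)^(n−i)
p-value (one-sided, H₁ greater) = 0.79076
At α=0.05: p ≥ α → fail to reject H₀

reject H₀: no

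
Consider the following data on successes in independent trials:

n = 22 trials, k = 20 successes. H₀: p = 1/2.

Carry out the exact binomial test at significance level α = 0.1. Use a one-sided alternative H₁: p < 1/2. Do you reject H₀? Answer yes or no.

reject H₀: no

Exact binomial: n=22, k=20, p₀=1/2=0.5000
P(X≤20) from Σ C(n,i)·p₀^i·(1−p₀)^(n−i)
p-value (one-sided, H₁ less) = 0.99999
At α=0.1: p ≥ α → fail to reject H₀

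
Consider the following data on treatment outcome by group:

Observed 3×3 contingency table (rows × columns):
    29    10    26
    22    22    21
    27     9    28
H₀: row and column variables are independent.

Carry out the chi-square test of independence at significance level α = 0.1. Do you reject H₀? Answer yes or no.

Row totals [65, 65, 64], col totals [78, 41, 75], n=194
χ² = (29−26.13)²/26.13 + (10−13.74)²/13.74 + (26−25.13)²/25.13 + (22−26.13)²/26.13 + (22−13.74)²/13.74 + (21−25.13)²/25.13 + (27−25.73)²/25.73 + (9−13.53)²/13.53 + (28−24.74)²/24.74 = 9.6694
df = 4
p-value (upper-tail) = 0.04638
At α=0.1: p < α → reject H₀

reject H₀: yes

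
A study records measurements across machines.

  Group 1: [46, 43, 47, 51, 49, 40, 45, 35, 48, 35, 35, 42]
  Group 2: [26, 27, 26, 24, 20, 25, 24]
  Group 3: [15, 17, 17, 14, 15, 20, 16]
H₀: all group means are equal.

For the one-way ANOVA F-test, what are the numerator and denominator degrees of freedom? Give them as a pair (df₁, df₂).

degrees of freedom = [2, 23]

k = 3 groups, N = 26 total
df = (k−1, N−k) = (3−1, 26−3) = (2, 23)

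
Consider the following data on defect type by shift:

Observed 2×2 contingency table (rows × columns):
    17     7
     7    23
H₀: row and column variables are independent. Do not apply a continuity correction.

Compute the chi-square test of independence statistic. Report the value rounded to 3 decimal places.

test statistic = 12.184

Row totals [24, 30], col totals [24, 30], n=54
χ² = (17−10.67)²/10.67 + (7−13.33)²/13.33 + (7−13.33)²/13.33 + (23−16.67)²/16.67 = 12.1837
df = 1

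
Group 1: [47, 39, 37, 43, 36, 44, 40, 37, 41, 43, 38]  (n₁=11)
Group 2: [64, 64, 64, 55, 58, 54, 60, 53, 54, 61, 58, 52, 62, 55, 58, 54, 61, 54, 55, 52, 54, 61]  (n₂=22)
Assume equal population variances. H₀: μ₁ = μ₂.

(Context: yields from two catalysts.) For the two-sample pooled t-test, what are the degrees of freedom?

degrees of freedom = 31

df = n₁ + n₂ − 2 = 11 + 22 − 2 = 31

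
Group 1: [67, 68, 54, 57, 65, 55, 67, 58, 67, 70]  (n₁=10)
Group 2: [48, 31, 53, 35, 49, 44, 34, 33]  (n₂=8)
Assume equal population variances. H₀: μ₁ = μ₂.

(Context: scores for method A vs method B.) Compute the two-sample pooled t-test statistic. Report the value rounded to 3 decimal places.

test statistic = 6.355

x̄₁=62.800, s₁=6.070, n₁=10
x̄₂=40.875, s₂=8.576, n₂=8
s_p² = [9·6.070² + 7·8.576²]/16 = 52.9047
SE = √(s_p²·(1/10+1/8)) = 3.4502
t = (62.800−40.875)/3.4502 = 6.3548
df = 16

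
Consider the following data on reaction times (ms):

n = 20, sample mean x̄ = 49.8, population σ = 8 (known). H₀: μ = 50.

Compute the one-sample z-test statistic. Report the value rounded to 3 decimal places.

SE = σ/√n = 8/√20 = 1.7889
z = (x̄−μ₀)/SE = (49.8−50)/1.7889 = -0.1118

test statistic = -0.112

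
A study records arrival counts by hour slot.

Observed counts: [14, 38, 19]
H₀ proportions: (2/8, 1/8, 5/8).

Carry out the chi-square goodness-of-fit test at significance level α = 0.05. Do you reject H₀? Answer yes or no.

n = 71; E_i = n·p_i = [17.75, 8.88, 44.38]
χ² = (14−17.75)²/17.75 + (38−8.88)²/8.88 + (19−44.38)²/44.38 = 110.8817
df = 2
p-value (upper-tail) = 0.00000
At α=0.05: p < α → reject H₀

reject H₀: yes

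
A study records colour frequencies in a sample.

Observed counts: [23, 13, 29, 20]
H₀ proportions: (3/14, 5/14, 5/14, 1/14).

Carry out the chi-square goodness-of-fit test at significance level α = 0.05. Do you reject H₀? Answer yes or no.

n = 85; E_i = n·p_i = [18.21, 30.36, 30.36, 6.07]
χ² = (23−18.21)²/18.21 + (13−30.36)²/30.36 + (29−30.36)²/30.36 + (20−6.07)²/6.07 = 43.1961
df = 3
p-value (upper-tail) = 0.00000
At α=0.05: p < α → reject H₀

reject H₀: yes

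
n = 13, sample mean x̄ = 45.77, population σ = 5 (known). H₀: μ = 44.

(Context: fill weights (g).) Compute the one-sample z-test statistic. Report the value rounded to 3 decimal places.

test statistic = 1.276

SE = σ/√n = 5/√13 = 1.3868
z = (x̄−μ₀)/SE = (45.77−44)/1.3868 = 1.2764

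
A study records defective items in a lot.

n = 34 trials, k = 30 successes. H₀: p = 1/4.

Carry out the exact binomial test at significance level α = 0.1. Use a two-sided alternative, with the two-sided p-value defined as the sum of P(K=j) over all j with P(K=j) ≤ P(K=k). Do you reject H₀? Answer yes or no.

Exact binomial: n=34, k=30, p₀=1/4=0.2500
P(X=j) = C(n,j)·p₀^j·(1−p₀)^(n−j); p = Σ P(X=j) over j with P(X=j) ≤ P(X=30)
p-value (two-sided) = 0.00000
At α=0.1: p < α → reject H₀

reject H₀: yes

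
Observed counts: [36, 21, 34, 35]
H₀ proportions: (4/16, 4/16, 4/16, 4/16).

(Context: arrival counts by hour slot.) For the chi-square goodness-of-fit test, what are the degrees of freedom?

degrees of freedom = 3

df = k − 1 = 4 − 1 = 3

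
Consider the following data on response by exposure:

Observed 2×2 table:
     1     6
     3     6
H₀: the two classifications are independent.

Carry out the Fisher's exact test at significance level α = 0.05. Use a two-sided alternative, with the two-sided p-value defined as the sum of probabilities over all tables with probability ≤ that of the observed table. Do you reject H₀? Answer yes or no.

reject H₀: no

Margins: r₁=7, r₂=9, c₁=4, c₂=12, n=16
p_obs = C(7,1)·C(9,3)/C(16,4); sum pmf over tables with pmf ≤ p_obs
p-value (two-sided) = 0.58462
At α=0.05: p ≥ α → fail to reject H₀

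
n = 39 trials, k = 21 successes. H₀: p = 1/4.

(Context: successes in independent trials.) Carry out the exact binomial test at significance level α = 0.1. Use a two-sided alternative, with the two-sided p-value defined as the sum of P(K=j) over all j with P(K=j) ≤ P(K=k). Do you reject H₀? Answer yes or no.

reject H₀: yes

Exact binomial: n=39, k=21, p₀=1/4=0.2500
P(X=j) = C(n,j)·p₀^j·(1−p₀)^(n−j); p = Σ P(X=j) over j with P(X=j) ≤ P(X=21)
p-value (two-sided) = 0.00012
At α=0.1: p < α → reject H₀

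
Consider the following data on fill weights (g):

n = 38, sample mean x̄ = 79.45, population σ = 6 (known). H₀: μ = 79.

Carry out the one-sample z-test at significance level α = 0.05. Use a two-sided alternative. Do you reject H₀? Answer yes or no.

SE = σ/√n = 6/√38 = 0.9733
z = (x̄−μ₀)/SE = (79.45−79)/0.9733 = 0.4623
p-value (two-sided) = 0.64384
At α=0.05: p ≥ α → fail to reject H₀

reject H₀: no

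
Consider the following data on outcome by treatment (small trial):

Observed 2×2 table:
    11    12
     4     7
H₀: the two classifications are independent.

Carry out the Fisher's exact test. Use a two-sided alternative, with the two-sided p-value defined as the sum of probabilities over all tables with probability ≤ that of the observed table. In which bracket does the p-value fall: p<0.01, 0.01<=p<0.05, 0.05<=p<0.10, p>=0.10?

p-value bracket: p>=0.10

Margins: r₁=23, r₂=11, c₁=15, c₂=19, n=34
p_obs = C(23,11)·C(11,4)/C(34,15); sum pmf over tables with pmf ≤ p_obs
p-value (two-sided) = 0.71521
→ bracket: p>=0.10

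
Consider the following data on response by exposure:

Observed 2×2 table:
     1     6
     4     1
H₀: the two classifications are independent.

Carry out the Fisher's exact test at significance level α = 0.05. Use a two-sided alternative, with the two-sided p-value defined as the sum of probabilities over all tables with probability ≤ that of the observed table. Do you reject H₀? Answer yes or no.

Margins: r₁=7, r₂=5, c₁=5, c₂=7, n=12
p_obs = C(7,1)·C(5,4)/C(12,5); sum pmf over tables with pmf ≤ p_obs
p-value (two-sided) = 0.07197
At α=0.05: p ≥ α → fail to reject H₀

reject H₀: no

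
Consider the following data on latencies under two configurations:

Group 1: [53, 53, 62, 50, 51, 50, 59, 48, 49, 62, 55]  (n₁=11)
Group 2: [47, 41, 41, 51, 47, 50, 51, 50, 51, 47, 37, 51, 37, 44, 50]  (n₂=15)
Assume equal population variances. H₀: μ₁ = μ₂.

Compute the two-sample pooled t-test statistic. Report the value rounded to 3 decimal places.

x̄₁=53.818, s₁=5.076, n₁=11
x̄₂=46.333, s₂=5.108, n₂=15
s_p² = [10·5.076² + 14·5.108²]/24 = 25.9571
SE = √(s_p²·(1/11+1/15)) = 2.0224
t = (53.818−46.333)/2.0224 = 3.7009
df = 24

test statistic = 3.701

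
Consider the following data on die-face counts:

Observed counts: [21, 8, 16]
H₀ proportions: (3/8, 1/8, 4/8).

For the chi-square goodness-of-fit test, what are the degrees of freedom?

degrees of freedom = 2

df = k − 1 = 3 − 1 = 2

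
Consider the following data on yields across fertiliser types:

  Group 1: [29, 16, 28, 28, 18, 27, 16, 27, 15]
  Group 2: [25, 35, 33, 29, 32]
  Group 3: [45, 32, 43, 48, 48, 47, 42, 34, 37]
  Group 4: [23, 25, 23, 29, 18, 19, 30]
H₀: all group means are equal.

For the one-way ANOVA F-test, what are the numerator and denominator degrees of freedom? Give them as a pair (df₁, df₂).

degrees of freedom = [3, 26]

k = 4 groups, N = 30 total
df = (k−1, N−k) = (4−1, 30−4) = (3, 26)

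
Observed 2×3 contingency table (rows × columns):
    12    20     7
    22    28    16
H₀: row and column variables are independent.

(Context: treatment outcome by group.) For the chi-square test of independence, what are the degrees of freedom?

degrees of freedom = 2

df = (r−1)(c−1) = (2−1)·(3−1) = 2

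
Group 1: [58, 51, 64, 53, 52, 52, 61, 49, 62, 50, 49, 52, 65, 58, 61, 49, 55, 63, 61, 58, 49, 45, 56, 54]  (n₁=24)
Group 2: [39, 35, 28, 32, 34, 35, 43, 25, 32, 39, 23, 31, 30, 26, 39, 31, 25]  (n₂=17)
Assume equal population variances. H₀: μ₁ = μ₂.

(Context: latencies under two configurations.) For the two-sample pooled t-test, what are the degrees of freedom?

df = n₁ + n₂ − 2 = 24 + 17 − 2 = 39

degrees of freedom = 39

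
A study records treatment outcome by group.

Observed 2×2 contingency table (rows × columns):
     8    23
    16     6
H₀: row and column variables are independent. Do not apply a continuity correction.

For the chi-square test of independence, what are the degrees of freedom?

df = (r−1)(c−1) = (2−1)·(2−1) = 1

degrees of freedom = 1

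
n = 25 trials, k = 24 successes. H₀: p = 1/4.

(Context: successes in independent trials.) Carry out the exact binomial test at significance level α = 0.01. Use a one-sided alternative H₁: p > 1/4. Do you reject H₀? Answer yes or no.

reject H₀: yes

Exact binomial: n=25, k=24, p₀=1/4=0.2500
P(X≥24) from Σ C(n,i)·p₀^i·(1−p₀)^(n−i)
p-value (one-sided, H₁ greater) = 0.00000
At α=0.01: p < α → reject H₀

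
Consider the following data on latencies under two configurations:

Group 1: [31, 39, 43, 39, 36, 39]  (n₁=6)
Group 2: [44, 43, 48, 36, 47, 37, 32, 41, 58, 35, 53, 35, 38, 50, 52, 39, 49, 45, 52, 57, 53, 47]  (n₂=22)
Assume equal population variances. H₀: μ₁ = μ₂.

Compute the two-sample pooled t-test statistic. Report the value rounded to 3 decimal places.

test statistic = -2.216

x̄₁=37.833, s₁=4.021, n₁=6
x̄₂=45.045, s₂=7.613, n₂=22
s_p² = [5·4.021² + 21·7.613²]/26 = 49.9149
SE = √(s_p²·(1/6+1/22)) = 3.2539
t = (37.833−45.045)/3.2539 = -2.2164
df = 26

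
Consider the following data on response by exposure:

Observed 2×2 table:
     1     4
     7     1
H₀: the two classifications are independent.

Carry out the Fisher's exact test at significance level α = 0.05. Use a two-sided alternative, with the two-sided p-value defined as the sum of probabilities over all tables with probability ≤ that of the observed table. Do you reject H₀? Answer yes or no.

Margins: r₁=5, r₂=8, c₁=8, c₂=5, n=13
p_obs = C(5,1)·C(8,7)/C(13,8); sum pmf over tables with pmf ≤ p_obs
p-value (two-sided) = 0.03186
At α=0.05: p < α → reject H₀

reject H₀: yes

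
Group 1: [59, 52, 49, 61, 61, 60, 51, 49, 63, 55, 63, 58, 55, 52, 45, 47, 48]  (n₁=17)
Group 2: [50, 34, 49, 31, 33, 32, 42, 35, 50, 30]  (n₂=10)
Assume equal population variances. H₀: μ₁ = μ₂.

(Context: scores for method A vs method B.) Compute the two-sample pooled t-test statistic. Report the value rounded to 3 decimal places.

test statistic = 5.823

x̄₁=54.588, s₁=5.948, n₁=17
x̄₂=38.600, s₂=8.303, n₂=10
s_p² = [16·5.948² + 9·8.303²]/25 = 47.4607
SE = √(s_p²·(1/17+1/10)) = 2.7455
t = (54.588−38.600)/2.7455 = 5.8234
df = 25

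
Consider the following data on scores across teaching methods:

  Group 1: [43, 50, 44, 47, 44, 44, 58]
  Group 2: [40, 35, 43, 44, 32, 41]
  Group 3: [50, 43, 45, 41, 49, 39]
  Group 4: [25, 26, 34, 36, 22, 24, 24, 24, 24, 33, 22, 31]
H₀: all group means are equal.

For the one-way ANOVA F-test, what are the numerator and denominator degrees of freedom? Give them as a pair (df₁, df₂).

degrees of freedom = [3, 27]

k = 4 groups, N = 31 total
df = (k−1, N−k) = (4−1, 31−4) = (3, 27)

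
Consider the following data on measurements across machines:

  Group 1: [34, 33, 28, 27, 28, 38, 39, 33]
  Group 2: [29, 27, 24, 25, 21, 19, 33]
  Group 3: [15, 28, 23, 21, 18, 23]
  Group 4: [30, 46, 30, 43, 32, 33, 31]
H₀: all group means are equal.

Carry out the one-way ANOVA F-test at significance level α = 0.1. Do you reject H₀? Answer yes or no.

Group means [32.50, 25.43, 21.33, 35.00], grand mean 28.964
SSB = Σnᵢ(x̄ᵢ−x̄)² = 791.917; SSW = ΣΣ(x−x̄ᵢ)² = 647.048
MSB = 791.917/3 = 263.9722; MSW = 647.048/24 = 26.9603
F = MSB/MSW = 9.7911
df = (3, 24)
p-value (upper-tail) = 0.00021
At α=0.1: p < α → reject H₀

reject H₀: yes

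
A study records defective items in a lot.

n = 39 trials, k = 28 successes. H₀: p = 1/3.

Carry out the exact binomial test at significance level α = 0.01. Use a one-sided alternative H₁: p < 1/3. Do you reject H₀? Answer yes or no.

reject H₀: no

Exact binomial: n=39, k=28, p₀=1/3=0.3333
P(X≤28) from Σ C(n,i)·p₀^i·(1−p₀)^(n−i)
p-value (one-sided, H₁ less) = 1.00000
At α=0.01: p ≥ α → fail to reject H₀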